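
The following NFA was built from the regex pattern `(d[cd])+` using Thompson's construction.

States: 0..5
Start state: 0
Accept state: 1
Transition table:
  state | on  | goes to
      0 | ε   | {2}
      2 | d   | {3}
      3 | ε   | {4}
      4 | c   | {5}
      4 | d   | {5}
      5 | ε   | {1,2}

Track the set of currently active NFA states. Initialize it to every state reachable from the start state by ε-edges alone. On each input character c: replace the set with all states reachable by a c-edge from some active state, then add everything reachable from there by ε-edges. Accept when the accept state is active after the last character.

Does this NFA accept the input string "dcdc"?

Answer: ACCEPT

Trace:
start: ε-closure({0}) = {0,2}
'd' @ 1: {3,4}
'c' @ 2: {1,2,5}  ✓accept
'd' @ 3: {3,4}
'c' @ 4: {1,2,5}  ✓accept
end set {1,2,5} — state 1 in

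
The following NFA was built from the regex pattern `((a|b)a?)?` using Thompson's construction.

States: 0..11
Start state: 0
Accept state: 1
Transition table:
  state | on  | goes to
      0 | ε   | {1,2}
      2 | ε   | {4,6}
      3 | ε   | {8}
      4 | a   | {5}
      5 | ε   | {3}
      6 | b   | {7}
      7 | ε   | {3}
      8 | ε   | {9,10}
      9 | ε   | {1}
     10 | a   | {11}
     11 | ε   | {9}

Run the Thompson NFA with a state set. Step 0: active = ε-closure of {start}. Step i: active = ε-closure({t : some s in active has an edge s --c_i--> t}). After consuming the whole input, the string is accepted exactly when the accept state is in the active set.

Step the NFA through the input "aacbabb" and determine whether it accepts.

Answer: REJECT

Derivation:
initial (ε-close {0}): {0,1,2,4,6}
'a' @ 1: {1,3,5,8,9,10}  ✓accept
'a' @ 2: {1,9,11}  ✓accept
'c' @ 3: {}  — no active states
rest 'babb' ignored (set empty)
final: {}; accept 1 not in set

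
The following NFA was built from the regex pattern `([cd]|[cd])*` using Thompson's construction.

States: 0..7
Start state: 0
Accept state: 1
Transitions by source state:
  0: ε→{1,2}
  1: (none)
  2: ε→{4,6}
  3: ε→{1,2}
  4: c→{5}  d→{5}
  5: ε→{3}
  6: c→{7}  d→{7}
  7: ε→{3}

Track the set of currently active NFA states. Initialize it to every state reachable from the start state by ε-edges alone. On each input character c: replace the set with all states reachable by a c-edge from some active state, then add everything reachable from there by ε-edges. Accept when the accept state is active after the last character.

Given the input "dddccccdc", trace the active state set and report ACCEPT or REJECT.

Answer: ACCEPT

Trace:
S₀ = ε-closure({0}) = {0,1,2,4,6}
'd' @ 1: {1,2,3,4,5,6,7}  [accepting]
'd' @ 2: {1,2,3,4,5,6,7}  [accepting]
'd' @ 3: {1,2,3,4,5,6,7}  [accepting]
'c' @ 4: {1,2,3,4,5,6,7}  [accepting]
'c' @ 5: {1,2,3,4,5,6,7}  [accepting]
'c' @ 6: {1,2,3,4,5,6,7}  [accepting]
'c' @ 7: {1,2,3,4,5,6,7}  [accepting]
'd' @ 8: {1,2,3,4,5,6,7}  [accepting]
'c' @ 9: {1,2,3,4,5,6,7}  [accepting]
end set {1,2,3,4,5,6,7} — state 1 in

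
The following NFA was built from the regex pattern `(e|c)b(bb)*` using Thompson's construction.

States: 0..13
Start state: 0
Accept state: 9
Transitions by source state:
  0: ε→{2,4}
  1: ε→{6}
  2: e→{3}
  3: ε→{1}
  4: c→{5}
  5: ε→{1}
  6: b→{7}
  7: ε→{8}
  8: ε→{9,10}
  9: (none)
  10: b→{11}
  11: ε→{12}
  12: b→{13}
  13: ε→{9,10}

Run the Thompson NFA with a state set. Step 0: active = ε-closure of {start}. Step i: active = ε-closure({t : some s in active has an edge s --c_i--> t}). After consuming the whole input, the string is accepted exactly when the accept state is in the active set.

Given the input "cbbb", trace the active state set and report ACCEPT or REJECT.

Answer: ACCEPT

Trace:
S₀ = ε-closure({0}) = {0,2,4}
'c' @ 1: {1,5,6}
'b' @ 2: {7,8,9,10}  ✓accept
'b' @ 3: {11,12}
'b' @ 4: {9,10,13}  ✓accept
end set {9,10,13} — state 9 in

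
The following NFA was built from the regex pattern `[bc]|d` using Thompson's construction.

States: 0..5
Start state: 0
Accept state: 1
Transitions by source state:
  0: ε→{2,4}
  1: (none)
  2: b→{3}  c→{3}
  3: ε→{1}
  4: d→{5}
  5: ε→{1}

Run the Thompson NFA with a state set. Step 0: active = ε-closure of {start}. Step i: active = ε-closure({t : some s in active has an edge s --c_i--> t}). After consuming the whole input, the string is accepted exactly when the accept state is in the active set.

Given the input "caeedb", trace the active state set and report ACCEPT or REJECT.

Answer: REJECT

Trace:
start: ε-closure({0}) = {0,2,4}
'c' @ 1: {1,3}  ✓accept
'a' @ 2: {}  — state set empty
rest 'eedb' ignored (set empty)
final: {}; accept 1 not in set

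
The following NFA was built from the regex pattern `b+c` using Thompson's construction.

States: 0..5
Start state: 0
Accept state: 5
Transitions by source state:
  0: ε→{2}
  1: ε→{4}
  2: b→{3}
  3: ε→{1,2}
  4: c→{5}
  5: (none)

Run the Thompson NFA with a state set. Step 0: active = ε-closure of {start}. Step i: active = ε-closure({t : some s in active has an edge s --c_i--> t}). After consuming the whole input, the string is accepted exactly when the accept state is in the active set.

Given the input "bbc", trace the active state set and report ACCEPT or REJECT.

Answer: ACCEPT

Steps:
initial (ε-close {0}): {0,2}
'b' @ 1: {1,2,3,4}
'b' @ 2: {1,2,3,4}
'c' @ 3: {5}  [accepting]
end set {5} — state 5 in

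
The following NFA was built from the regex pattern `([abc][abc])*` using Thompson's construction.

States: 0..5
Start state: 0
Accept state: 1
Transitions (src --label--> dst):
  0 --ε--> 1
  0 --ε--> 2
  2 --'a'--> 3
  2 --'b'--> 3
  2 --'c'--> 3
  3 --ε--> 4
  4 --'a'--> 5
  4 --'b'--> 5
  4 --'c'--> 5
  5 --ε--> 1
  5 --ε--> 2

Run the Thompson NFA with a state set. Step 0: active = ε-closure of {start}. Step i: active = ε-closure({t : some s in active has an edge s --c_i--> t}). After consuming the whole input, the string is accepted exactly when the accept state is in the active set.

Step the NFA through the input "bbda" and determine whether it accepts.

Answer: REJECT

Trace:
start: ε-closure({0}) = {0,1,2}
'b' @ 1: {3,4}
'b' @ 2: {1,2,5}  (accept∈set)
'd' @ 3: {}  — no active states
rest 'a' ignored (set empty)
end set {} — state 1 not in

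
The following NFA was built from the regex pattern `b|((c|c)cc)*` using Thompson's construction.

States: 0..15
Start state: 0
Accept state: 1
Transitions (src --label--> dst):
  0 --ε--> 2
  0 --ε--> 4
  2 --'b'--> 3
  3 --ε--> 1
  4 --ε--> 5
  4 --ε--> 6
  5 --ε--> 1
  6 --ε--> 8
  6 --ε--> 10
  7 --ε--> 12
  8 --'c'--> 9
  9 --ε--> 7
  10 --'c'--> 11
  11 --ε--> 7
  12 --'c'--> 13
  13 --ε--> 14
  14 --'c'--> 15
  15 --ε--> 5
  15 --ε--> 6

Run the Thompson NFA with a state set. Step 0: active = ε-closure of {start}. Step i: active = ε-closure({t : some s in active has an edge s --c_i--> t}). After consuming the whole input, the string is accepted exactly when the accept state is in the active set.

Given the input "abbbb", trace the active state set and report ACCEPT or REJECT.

start: ε-closure({0}) = {0,1,2,4,5,6,8,10}
'a' @ 1: {}  — no active states
rest 'bbbb' ignored (set empty)
after full input: {}  (accept=1 not in)

Answer: REJECT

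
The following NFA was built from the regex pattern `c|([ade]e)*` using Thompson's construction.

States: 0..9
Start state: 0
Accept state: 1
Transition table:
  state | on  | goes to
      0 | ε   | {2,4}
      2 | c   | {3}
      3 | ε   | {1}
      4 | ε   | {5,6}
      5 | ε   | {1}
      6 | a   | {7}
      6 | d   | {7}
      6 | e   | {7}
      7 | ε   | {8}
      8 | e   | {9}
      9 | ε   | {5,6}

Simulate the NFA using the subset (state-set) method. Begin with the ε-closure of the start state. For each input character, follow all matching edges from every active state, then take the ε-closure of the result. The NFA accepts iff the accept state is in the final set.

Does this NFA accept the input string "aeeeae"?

initial (ε-close {0}): {0,1,2,4,5,6}
'a' @ 1: {7,8}
'e' @ 2: {1,5,6,9}  [accepting]
'e' @ 3: {7,8}
'e' @ 4: {1,5,6,9}  [accepting]
'a' @ 5: {7,8}
'e' @ 6: {1,5,6,9}  [accepting]
after full input: {1,5,6,9}  (accept=1 in)

Answer: ACCEPT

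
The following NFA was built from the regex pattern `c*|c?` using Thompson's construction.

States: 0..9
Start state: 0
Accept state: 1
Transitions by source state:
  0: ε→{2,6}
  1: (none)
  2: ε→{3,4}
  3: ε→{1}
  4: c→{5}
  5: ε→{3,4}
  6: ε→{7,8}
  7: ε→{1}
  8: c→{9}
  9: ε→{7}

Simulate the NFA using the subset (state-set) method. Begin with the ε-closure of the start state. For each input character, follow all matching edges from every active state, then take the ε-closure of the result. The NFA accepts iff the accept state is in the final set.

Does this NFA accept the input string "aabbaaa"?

Answer: REJECT

Derivation:
initial (ε-close {0}): {0,1,2,3,4,6,7,8}
'a' @ 1: {}  — state set empty
rest 'abbaaa' ignored (set empty)
final: {}; accept 1 not in set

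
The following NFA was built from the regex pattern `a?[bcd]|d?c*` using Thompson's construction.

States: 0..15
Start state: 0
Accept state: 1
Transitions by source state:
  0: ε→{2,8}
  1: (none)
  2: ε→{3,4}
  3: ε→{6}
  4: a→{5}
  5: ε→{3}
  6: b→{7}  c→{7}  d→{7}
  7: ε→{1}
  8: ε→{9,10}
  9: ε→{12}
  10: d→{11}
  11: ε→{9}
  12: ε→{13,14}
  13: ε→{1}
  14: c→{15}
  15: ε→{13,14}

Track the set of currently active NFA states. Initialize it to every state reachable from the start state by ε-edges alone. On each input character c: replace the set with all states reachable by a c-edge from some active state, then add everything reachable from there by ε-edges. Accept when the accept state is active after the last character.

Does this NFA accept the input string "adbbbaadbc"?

Answer: REJECT

Trace:
initial (ε-close {0}): {0,1,2,3,4,6,8,9,10,12,13,14}
'a' @ 1: {3,5,6}
'd' @ 2: {1,7}  (accept∈set)
'b' @ 3: {}  — dead — no transitions
rest 'bbaadbc' ignored (set empty)
final: {}; accept 1 not in set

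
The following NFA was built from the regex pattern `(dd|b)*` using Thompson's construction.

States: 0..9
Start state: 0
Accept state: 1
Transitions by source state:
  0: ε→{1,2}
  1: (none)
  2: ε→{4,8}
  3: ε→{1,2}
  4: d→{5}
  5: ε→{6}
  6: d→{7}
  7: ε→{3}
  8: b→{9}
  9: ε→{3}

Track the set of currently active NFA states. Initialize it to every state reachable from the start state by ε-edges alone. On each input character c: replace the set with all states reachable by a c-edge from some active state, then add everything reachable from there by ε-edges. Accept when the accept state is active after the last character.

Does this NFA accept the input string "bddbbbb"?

Answer: ACCEPT

Derivation:
S₀ = ε-closure({0}) = {0,1,2,4,8}
'b' @ 1: {1,2,3,4,8,9}  [accepting]
'd' @ 2: {5,6}
'd' @ 3: {1,2,3,4,7,8}  [accepting]
'b' @ 4: {1,2,3,4,8,9}  [accepting]
'b' @ 5: {1,2,3,4,8,9}  [accepting]
'b' @ 6: {1,2,3,4,8,9}  [accepting]
'b' @ 7: {1,2,3,4,8,9}  [accepting]
end set {1,2,3,4,8,9} — state 1 in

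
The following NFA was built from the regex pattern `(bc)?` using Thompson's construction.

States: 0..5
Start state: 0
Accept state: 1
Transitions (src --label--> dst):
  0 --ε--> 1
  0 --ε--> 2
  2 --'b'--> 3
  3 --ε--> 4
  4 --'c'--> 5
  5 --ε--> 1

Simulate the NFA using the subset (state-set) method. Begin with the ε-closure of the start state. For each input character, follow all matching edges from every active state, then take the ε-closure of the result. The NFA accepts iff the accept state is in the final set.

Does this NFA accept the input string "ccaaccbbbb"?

Answer: REJECT

Derivation:
S₀ = ε-closure({0}) = {0,1,2}
'c' @ 1: {}  — state set empty
rest 'caaccbbbb' ignored (set empty)
after full input: {}  (accept=1 not in)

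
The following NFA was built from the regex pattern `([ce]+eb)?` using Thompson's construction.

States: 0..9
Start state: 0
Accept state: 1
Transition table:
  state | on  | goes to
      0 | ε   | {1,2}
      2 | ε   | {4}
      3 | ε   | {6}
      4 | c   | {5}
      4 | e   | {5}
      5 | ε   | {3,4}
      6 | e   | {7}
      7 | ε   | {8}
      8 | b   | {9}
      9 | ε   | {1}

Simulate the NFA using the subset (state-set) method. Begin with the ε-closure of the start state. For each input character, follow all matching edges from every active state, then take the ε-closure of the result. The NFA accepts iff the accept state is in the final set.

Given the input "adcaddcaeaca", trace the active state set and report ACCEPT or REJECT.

S₀ = ε-closure({0}) = {0,1,2,4}
'a' @ 1: {}  — dead — no transitions
rest 'dcaddcaeaca' ignored (set empty)
after full input: {}  (accept=1 not in)

Answer: REJECT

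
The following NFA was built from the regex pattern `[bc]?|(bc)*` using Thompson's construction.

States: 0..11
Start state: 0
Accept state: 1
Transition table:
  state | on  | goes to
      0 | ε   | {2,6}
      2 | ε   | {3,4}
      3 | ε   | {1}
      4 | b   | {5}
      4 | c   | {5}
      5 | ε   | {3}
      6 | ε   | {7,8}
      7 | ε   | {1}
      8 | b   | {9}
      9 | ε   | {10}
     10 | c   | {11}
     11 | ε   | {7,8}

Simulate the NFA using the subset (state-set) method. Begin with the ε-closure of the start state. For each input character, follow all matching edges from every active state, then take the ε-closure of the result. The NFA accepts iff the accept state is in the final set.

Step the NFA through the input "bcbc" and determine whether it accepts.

Answer: ACCEPT

Trace:
start: ε-closure({0}) = {0,1,2,3,4,6,7,8}
'b' @ 1: {1,3,5,9,10}  (accept∈set)
'c' @ 2: {1,7,8,11}  (accept∈set)
'b' @ 3: {9,10}
'c' @ 4: {1,7,8,11}  (accept∈set)
after full input: {1,7,8,11}  (accept=1 in)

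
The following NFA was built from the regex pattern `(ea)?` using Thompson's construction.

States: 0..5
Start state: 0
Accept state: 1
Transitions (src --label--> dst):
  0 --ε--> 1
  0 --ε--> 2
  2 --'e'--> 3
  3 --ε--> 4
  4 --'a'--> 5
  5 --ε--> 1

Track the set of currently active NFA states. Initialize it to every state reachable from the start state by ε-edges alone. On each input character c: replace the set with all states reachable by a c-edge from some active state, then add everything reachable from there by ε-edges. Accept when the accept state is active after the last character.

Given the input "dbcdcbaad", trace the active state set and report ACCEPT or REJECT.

Answer: REJECT

Trace:
start: ε-closure({0}) = {0,1,2}
'd' @ 1: {}  — dead — no transitions
rest 'bcdcbaad' ignored (set empty)
end set {} — state 1 not in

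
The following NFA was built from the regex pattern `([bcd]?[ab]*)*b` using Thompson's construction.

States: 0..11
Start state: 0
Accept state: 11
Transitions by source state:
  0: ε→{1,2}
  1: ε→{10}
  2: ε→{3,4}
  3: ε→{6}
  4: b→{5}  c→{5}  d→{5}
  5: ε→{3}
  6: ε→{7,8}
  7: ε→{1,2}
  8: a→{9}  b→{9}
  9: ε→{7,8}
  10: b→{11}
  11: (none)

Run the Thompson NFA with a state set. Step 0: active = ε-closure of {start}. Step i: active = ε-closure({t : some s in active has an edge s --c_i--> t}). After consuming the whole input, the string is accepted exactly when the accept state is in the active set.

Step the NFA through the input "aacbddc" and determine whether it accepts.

Answer: REJECT

Trace:
S₀ = ε-closure({0}) = {0,1,2,3,4,6,7,8,10}
'a' @ 1: {1,2,3,4,6,7,8,9,10}
'a' @ 2: {1,2,3,4,6,7,8,9,10}
'c' @ 3: {1,2,3,4,5,6,7,8,10}
'b' @ 4: {1,2,3,4,5,6,7,8,9,10,11}  (accept∈set)
'd' @ 5: {1,2,3,4,5,6,7,8,10}
'd' @ 6: {1,2,3,4,5,6,7,8,10}
'c' @ 7: {1,2,3,4,5,6,7,8,10}
final: {1,2,3,4,5,6,7,8,10}; accept 11 not in set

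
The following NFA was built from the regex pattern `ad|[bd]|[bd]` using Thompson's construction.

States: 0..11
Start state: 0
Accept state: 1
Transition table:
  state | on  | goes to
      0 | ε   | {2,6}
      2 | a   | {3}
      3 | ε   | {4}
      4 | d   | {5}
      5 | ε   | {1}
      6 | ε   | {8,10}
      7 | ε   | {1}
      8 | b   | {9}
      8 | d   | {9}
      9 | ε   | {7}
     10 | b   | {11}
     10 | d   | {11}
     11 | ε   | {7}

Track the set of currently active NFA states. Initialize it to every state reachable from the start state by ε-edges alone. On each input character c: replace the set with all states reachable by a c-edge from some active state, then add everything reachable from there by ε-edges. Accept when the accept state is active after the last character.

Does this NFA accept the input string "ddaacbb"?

Answer: REJECT

Trace:
S₀ = ε-closure({0}) = {0,2,6,8,10}
'd' @ 1: {1,7,9,11}  [accepting]
'd' @ 2: {}  — state set empty
rest 'aacbb' ignored (set empty)
final: {}; accept 1 not in set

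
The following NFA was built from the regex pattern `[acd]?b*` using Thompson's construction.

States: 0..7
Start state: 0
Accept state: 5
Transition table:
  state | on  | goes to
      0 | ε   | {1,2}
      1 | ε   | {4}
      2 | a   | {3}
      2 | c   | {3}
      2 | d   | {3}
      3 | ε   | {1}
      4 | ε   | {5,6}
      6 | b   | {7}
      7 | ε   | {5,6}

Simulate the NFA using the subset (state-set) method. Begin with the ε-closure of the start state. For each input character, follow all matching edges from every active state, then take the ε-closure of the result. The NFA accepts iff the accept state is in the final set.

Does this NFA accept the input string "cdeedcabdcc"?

S₀ = ε-closure({0}) = {0,1,2,4,5,6}
'c' @ 1: {1,3,4,5,6}  ✓accept
'd' @ 2: {}  — state set empty
rest 'eedcabdcc' ignored (set empty)
after full input: {}  (accept=5 not in)

Answer: REJECT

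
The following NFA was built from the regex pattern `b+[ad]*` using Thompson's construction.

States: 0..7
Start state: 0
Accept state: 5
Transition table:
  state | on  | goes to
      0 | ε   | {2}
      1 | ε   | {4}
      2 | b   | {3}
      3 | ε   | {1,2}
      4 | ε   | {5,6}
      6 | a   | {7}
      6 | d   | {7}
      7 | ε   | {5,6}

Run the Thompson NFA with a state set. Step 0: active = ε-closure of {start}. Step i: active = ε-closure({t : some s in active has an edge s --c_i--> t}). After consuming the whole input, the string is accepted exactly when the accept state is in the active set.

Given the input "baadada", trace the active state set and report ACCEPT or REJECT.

Answer: ACCEPT

Steps:
S₀ = ε-closure({0}) = {0,2}
'b' @ 1: {1,2,3,4,5,6}  [accepting]
'a' @ 2: {5,6,7}  [accepting]
'a' @ 3: {5,6,7}  [accepting]
'd' @ 4: {5,6,7}  [accepting]
'a' @ 5: {5,6,7}  [accepting]
'd' @ 6: {5,6,7}  [accepting]
'a' @ 7: {5,6,7}  [accepting]
end set {5,6,7} — state 5 in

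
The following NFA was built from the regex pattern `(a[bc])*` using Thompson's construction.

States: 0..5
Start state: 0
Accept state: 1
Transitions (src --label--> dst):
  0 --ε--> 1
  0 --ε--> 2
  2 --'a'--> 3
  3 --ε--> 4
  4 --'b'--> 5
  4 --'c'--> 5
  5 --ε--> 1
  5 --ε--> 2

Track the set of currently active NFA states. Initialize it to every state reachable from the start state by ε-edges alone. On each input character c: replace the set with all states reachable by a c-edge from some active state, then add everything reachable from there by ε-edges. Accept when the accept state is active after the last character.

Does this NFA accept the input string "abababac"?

Answer: ACCEPT

Trace:
start: ε-closure({0}) = {0,1,2}
'a' @ 1: {3,4}
'b' @ 2: {1,2,5}  ✓accept
'a' @ 3: {3,4}
'b' @ 4: {1,2,5}  ✓accept
'a' @ 5: {3,4}
'b' @ 6: {1,2,5}  ✓accept
'a' @ 7: {3,4}
'c' @ 8: {1,2,5}  ✓accept
final: {1,2,5}; accept 1 in set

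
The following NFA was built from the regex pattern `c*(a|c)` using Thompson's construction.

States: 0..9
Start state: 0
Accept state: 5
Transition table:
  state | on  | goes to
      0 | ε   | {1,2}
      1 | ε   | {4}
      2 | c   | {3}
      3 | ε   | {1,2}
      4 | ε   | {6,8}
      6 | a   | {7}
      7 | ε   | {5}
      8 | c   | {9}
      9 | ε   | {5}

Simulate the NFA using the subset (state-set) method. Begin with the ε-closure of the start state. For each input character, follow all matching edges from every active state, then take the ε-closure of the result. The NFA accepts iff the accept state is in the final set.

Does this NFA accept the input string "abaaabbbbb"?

Answer: REJECT

Trace:
initial (ε-close {0}): {0,1,2,4,6,8}
'a' @ 1: {5,7}  [accepting]
'b' @ 2: {}  — dead — no transitions
rest 'aaabbbbb' ignored (set empty)
end set {} — state 5 not in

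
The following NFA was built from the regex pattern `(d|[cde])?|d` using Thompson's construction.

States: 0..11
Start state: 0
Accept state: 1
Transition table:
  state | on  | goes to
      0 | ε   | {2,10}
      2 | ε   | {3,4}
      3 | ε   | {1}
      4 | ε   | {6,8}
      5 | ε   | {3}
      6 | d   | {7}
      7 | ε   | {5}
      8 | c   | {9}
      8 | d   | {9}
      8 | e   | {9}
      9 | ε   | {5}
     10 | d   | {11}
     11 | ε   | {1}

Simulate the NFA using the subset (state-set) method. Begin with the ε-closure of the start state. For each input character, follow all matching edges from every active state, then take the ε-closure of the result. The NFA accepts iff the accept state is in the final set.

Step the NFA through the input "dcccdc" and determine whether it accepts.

S₀ = ε-closure({0}) = {0,1,2,3,4,6,8,10}
'd' @ 1: {1,3,5,7,9,11}  ✓accept
'c' @ 2: {}  — no active states
rest 'ccdc' ignored (set empty)
final: {}; accept 1 not in set

Answer: REJECT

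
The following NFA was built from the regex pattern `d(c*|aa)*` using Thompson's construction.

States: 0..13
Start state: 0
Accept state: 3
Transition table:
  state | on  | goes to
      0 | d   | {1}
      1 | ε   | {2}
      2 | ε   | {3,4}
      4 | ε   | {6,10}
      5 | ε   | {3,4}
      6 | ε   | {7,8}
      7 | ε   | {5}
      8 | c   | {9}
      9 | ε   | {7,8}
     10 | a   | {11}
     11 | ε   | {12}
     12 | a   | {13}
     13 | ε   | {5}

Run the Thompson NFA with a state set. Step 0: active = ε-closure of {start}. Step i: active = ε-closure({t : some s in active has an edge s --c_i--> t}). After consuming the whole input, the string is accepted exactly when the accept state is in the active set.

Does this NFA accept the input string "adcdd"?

Answer: REJECT

Steps:
S₀ = ε-closure({0}) = {0}
'a' @ 1: {}  — state set empty
rest 'dcdd' ignored (set empty)
final: {}; accept 3 not in set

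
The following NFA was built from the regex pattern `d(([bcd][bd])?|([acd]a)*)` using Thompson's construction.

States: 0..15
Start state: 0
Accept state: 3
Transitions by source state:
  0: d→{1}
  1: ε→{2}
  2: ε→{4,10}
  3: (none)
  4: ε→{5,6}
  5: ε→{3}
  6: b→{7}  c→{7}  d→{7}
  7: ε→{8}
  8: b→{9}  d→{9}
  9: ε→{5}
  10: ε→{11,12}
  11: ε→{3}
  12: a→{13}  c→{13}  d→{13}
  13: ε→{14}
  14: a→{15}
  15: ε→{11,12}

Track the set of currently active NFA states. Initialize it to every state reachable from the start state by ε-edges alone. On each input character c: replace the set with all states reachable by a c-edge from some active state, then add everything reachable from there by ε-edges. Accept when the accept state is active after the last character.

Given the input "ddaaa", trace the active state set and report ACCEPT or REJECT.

initial (ε-close {0}): {0}
'd' @ 1: {1,2,3,4,5,6,10,11,12}  ✓accept
'd' @ 2: {7,8,13,14}
'a' @ 3: {3,11,12,15}  ✓accept
'a' @ 4: {13,14}
'a' @ 5: {3,11,12,15}  ✓accept
after full input: {3,11,12,15}  (accept=3 in)

Answer: ACCEPT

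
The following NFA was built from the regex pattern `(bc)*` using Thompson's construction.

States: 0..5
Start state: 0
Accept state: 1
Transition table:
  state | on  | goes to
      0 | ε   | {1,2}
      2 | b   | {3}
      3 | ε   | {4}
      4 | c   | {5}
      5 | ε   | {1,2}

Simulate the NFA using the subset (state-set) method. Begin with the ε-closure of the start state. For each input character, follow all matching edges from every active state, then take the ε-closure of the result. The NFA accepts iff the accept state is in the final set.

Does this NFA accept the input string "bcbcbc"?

start: ε-closure({0}) = {0,1,2}
'b' @ 1: {3,4}
'c' @ 2: {1,2,5}  ✓accept
'b' @ 3: {3,4}
'c' @ 4: {1,2,5}  ✓accept
'b' @ 5: {3,4}
'c' @ 6: {1,2,5}  ✓accept
after full input: {1,2,5}  (accept=1 in)

Answer: ACCEPT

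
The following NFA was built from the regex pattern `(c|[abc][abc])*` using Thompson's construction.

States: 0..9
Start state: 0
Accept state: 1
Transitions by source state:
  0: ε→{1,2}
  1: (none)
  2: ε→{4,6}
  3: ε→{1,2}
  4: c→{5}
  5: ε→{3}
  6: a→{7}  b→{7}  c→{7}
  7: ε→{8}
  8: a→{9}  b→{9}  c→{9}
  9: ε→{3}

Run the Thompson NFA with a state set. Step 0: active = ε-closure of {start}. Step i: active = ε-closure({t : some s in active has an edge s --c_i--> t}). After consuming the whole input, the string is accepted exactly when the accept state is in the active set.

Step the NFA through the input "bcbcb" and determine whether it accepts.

Answer: REJECT

Trace:
initial (ε-close {0}): {0,1,2,4,6}
'b' @ 1: {7,8}
'c' @ 2: {1,2,3,4,6,9}  ✓accept
'b' @ 3: {7,8}
'c' @ 4: {1,2,3,4,6,9}  ✓accept
'b' @ 5: {7,8}
final: {7,8}; accept 1 not in set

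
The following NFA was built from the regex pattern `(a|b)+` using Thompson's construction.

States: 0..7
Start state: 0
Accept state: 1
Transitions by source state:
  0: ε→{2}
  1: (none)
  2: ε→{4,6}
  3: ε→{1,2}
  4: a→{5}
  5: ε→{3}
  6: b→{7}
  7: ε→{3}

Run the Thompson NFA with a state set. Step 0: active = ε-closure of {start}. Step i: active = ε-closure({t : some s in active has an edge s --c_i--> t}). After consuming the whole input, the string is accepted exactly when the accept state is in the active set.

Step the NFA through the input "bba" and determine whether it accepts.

Answer: ACCEPT

Derivation:
start: ε-closure({0}) = {0,2,4,6}
'b' @ 1: {1,2,3,4,6,7}  (accept∈set)
'b' @ 2: {1,2,3,4,6,7}  (accept∈set)
'a' @ 3: {1,2,3,4,5,6}  (accept∈set)
final: {1,2,3,4,5,6}; accept 1 in set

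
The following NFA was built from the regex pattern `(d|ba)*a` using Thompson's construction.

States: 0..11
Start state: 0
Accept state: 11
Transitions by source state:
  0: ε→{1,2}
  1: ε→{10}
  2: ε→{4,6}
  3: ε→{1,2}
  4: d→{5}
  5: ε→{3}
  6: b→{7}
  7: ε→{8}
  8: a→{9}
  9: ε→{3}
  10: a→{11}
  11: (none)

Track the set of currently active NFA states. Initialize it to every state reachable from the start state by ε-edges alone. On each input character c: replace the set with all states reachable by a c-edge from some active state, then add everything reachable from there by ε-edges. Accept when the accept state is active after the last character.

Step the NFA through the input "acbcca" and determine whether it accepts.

initial (ε-close {0}): {0,1,2,4,6,10}
'a' @ 1: {11}  (accept∈set)
'c' @ 2: {}  — dead — no transitions
rest 'bcca' ignored (set empty)
after full input: {}  (accept=11 not in)

Answer: REJECT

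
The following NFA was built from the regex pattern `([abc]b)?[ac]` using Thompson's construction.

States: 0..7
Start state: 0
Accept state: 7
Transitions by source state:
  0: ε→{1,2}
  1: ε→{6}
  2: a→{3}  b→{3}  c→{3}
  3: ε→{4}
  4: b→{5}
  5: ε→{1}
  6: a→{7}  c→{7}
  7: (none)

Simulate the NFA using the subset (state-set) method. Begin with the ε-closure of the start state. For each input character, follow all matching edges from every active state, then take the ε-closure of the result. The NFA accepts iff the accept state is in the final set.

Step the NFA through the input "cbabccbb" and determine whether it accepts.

Answer: REJECT

Trace:
S₀ = ε-closure({0}) = {0,1,2,6}
'c' @ 1: {3,4,7}  [accepting]
'b' @ 2: {1,5,6}
'a' @ 3: {7}  [accepting]
'b' @ 4: {}  — no active states
rest 'ccbb' ignored (set empty)
end set {} — state 7 not in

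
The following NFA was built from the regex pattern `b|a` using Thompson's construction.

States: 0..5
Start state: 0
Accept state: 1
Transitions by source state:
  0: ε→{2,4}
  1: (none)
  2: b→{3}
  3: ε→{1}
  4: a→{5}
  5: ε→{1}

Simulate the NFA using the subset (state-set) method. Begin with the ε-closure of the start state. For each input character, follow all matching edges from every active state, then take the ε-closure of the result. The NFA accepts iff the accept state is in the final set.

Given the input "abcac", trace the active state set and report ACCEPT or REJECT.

S₀ = ε-closure({0}) = {0,2,4}
'a' @ 1: {1,5}  [accepting]
'b' @ 2: {}  — state set empty
rest 'cac' ignored (set empty)
final: {}; accept 1 not in set

Answer: REJECT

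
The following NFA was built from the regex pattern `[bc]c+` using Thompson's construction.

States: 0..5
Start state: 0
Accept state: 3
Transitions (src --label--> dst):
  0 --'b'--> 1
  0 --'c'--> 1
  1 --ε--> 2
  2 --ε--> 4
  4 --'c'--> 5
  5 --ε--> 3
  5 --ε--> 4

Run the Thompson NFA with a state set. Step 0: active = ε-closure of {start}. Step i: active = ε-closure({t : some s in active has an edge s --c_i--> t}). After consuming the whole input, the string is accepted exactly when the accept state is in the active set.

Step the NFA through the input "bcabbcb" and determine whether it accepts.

Answer: REJECT

Derivation:
S₀ = ε-closure({0}) = {0}
'b' @ 1: {1,2,4}
'c' @ 2: {3,4,5}  [accepting]
'a' @ 3: {}  — no active states
rest 'bbcb' ignored (set empty)
final: {}; accept 3 not in set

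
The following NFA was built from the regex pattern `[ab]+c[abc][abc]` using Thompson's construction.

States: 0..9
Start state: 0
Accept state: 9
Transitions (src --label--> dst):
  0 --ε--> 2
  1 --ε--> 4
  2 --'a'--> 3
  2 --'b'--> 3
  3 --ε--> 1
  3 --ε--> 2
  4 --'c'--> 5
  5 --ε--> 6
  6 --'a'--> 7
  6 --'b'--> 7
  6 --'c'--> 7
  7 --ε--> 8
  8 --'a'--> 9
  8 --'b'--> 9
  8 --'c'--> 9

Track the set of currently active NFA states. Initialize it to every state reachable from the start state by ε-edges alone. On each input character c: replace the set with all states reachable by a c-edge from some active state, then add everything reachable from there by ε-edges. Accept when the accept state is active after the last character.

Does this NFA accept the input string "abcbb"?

initial (ε-close {0}): {0,2}
'a' @ 1: {1,2,3,4}
'b' @ 2: {1,2,3,4}
'c' @ 3: {5,6}
'b' @ 4: {7,8}
'b' @ 5: {9}  (accept∈set)
end set {9} — state 9 in

Answer: ACCEPT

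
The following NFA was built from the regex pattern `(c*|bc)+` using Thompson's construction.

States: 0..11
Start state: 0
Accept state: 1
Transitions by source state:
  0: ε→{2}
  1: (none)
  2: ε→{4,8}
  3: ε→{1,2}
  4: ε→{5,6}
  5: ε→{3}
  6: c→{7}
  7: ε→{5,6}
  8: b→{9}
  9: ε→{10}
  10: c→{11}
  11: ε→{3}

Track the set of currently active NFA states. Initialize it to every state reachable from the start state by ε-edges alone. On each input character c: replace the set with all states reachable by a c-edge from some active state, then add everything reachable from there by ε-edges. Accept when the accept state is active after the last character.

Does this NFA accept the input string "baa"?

S₀ = ε-closure({0}) = {0,1,2,3,4,5,6,8}
'b' @ 1: {9,10}
'a' @ 2: {}  — dead — no transitions
rest 'a' ignored (set empty)
final: {}; accept 1 not in set

Answer: REJECT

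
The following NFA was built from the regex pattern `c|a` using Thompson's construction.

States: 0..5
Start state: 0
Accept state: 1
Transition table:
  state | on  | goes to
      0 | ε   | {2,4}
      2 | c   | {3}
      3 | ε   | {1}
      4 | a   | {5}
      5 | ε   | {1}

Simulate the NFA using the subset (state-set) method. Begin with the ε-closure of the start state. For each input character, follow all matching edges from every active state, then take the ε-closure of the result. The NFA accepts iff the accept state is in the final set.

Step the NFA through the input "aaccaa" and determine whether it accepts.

Answer: REJECT

Trace:
start: ε-closure({0}) = {0,2,4}
'a' @ 1: {1,5}  [accepting]
'a' @ 2: {}  — dead — no transitions
rest 'ccaa' ignored (set empty)
after full input: {}  (accept=1 not in)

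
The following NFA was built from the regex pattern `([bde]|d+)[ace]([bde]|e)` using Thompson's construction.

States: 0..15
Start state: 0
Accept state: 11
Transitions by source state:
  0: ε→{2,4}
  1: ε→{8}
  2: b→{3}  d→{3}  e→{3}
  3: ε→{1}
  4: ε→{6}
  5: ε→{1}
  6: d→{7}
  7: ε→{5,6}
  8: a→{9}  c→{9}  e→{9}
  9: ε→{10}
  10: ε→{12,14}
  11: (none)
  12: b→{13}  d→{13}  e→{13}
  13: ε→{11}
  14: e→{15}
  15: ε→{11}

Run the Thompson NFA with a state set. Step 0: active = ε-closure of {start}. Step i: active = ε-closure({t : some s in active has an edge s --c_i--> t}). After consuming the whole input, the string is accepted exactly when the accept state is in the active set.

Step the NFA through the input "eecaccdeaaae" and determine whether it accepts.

Answer: REJECT

Trace:
start: ε-closure({0}) = {0,2,4,6}
'e' @ 1: {1,3,8}
'e' @ 2: {9,10,12,14}
'c' @ 3: {}  — dead — no transitions
rest 'accdeaaae' ignored (set empty)
final: {}; accept 11 not in set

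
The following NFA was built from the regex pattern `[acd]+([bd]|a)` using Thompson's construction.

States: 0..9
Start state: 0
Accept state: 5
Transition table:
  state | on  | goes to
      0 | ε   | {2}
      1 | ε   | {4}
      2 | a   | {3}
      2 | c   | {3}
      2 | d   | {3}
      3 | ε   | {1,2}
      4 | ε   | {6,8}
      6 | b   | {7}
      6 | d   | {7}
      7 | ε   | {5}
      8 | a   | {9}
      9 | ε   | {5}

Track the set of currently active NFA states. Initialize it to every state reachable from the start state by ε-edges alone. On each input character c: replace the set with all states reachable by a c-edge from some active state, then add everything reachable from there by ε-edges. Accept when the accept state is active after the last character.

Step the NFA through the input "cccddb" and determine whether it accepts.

Answer: ACCEPT

Steps:
S₀ = ε-closure({0}) = {0,2}
'c' @ 1: {1,2,3,4,6,8}
'c' @ 2: {1,2,3,4,6,8}
'c' @ 3: {1,2,3,4,6,8}
'd' @ 4: {1,2,3,4,5,6,7,8}  [accepting]
'd' @ 5: {1,2,3,4,5,6,7,8}  [accepting]
'b' @ 6: {5,7}  [accepting]
final: {5,7}; accept 5 in set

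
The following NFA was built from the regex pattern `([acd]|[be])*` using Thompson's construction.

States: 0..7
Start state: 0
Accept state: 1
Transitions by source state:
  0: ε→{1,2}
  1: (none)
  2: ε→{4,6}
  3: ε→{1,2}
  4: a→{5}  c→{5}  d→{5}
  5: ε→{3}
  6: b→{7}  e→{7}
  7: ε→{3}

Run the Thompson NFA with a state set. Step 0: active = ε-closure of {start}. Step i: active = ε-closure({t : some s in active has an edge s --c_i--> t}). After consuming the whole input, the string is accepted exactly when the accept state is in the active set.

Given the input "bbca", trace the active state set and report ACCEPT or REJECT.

Answer: ACCEPT

Steps:
start: ε-closure({0}) = {0,1,2,4,6}
'b' @ 1: {1,2,3,4,6,7}  (accept∈set)
'b' @ 2: {1,2,3,4,6,7}  (accept∈set)
'c' @ 3: {1,2,3,4,5,6}  (accept∈set)
'a' @ 4: {1,2,3,4,5,6}  (accept∈set)
after full input: {1,2,3,4,5,6}  (accept=1 in)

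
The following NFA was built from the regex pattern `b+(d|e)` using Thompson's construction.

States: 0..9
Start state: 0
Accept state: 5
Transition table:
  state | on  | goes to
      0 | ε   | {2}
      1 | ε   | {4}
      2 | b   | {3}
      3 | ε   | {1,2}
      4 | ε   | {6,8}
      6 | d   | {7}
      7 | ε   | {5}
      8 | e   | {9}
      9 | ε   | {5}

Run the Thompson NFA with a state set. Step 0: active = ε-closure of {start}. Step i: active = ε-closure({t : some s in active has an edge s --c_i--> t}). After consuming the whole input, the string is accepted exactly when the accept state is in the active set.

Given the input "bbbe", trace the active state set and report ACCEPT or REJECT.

S₀ = ε-closure({0}) = {0,2}
'b' @ 1: {1,2,3,4,6,8}
'b' @ 2: {1,2,3,4,6,8}
'b' @ 3: {1,2,3,4,6,8}
'e' @ 4: {5,9}  ✓accept
final: {5,9}; accept 5 in set

Answer: ACCEPT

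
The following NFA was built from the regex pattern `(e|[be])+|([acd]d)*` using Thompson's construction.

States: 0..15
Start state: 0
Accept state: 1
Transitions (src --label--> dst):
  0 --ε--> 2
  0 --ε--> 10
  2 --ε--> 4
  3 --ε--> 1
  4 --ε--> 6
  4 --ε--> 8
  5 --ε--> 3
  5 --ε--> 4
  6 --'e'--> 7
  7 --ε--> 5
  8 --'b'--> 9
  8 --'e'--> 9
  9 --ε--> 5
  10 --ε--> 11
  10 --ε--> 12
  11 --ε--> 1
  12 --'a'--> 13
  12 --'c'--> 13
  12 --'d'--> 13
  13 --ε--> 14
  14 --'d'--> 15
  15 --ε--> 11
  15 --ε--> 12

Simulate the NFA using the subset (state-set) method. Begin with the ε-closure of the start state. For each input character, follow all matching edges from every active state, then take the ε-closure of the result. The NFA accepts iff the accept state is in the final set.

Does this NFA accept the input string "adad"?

Answer: ACCEPT

Trace:
S₀ = ε-closure({0}) = {0,1,2,4,6,8,10,11,12}
'a' @ 1: {13,14}
'd' @ 2: {1,11,12,15}  [accepting]
'a' @ 3: {13,14}
'd' @ 4: {1,11,12,15}  [accepting]
end set {1,11,12,15} — state 1 in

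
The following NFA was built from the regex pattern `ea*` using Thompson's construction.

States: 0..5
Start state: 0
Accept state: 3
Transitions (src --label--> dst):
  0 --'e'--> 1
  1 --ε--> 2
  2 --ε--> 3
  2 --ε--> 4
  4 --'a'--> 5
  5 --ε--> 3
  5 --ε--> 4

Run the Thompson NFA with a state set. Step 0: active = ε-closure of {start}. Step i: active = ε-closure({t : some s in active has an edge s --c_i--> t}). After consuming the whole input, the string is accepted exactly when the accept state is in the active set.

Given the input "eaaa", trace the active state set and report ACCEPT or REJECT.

start: ε-closure({0}) = {0}
'e' @ 1: {1,2,3,4}  ✓accept
'a' @ 2: {3,4,5}  ✓accept
'a' @ 3: {3,4,5}  ✓accept
'a' @ 4: {3,4,5}  ✓accept
end set {3,4,5} — state 3 in

Answer: ACCEPT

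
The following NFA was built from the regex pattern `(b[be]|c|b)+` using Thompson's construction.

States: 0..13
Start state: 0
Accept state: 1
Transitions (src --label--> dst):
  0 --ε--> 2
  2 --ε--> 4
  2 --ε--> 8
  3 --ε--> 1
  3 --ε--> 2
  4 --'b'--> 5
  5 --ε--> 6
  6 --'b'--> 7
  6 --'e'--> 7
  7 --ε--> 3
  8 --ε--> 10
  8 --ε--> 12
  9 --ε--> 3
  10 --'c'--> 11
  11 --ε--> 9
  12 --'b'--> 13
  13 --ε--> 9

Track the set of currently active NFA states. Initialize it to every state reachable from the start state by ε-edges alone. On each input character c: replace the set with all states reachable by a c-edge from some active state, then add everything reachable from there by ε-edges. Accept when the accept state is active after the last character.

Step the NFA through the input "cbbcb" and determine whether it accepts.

start: ε-closure({0}) = {0,2,4,8,10,12}
'c' @ 1: {1,2,3,4,8,9,10,11,12}  ✓accept
'b' @ 2: {1,2,3,4,5,6,8,9,10,12,13}  ✓accept
'b' @ 3: {1,2,3,4,5,6,7,8,9,10,12,13}  ✓accept
'c' @ 4: {1,2,3,4,8,9,10,11,12}  ✓accept
'b' @ 5: {1,2,3,4,5,6,8,9,10,12,13}  ✓accept
after full input: {1,2,3,4,5,6,8,9,10,12,13}  (accept=1 in)

Answer: ACCEPT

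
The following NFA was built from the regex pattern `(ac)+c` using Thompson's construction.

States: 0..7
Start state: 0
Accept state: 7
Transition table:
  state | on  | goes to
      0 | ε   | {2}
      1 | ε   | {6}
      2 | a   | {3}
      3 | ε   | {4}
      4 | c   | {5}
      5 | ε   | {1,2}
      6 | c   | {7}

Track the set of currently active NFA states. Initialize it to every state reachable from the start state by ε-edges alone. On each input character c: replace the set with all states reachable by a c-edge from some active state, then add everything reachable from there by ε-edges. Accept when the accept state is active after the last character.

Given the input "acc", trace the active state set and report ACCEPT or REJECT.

initial (ε-close {0}): {0,2}
'a' @ 1: {3,4}
'c' @ 2: {1,2,5,6}
'c' @ 3: {7}  [accepting]
after full input: {7}  (accept=7 in)

Answer: ACCEPT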